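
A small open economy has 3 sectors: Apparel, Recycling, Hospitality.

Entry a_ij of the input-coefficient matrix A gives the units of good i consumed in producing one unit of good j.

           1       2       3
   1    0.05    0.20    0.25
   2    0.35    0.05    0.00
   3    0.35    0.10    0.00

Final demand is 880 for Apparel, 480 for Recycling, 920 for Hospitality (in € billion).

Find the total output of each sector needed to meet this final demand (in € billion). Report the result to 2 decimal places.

I − A =
  [   0.95    -0.20    -0.25]
  [  -0.35     0.95     0.00]
  [  -0.35    -0.10     1.00]
Cofactors of I−A, C_ij = (−1)^(i+j)·(minor ij) (rows/columns in the sector order above):
  C_11 = (0.95)(1.00) − (0.00)(-0.10) = 0.9500
  C_12 = −[(-0.35)(1.00) − (0.00)(-0.35)] = 0.3500
  C_13 = (-0.35)(-0.10) − (0.95)(-0.35) = 0.3675
  C_21 = −[(-0.20)(1.00) − (-0.25)(-0.10)] = 0.2250
  C_22 = (0.95)(1.00) − (-0.25)(-0.35) = 0.8625
  C_23 = −[(0.95)(-0.10) − (-0.20)(-0.35)] = 0.1650
  C_31 = (-0.20)(0.00) − (-0.25)(0.95) = 0.2375
  C_32 = −[(0.95)(0.00) − (-0.25)(-0.35)] = 0.0875
  C_33 = (0.95)(0.95) − (-0.20)(-0.35) = 0.8325
det(I−A) = Σ_j (I−A)_1j·C_1j = (0.95)(0.9500) + (-0.20)(0.3500) + (-0.25)(0.3675) = 0.740625
adj(I−A) = Cᵀ =
  [ 0.9500   0.2250   0.2375]
  [ 0.3500   0.8625   0.0875]
  [ 0.3675   0.1650   0.8325]
(I − A)⁻¹ = adj(I−A) / det(I−A) ≈
  [   1.2827     0.3038     0.3207]
  [   0.4726     1.1646     0.1181]
  [   0.4962     0.2228     1.1241]
x = (I − A)⁻¹ d = adj(I−A)·d / det(I−A), with det(I−A) = 0.740625:
  x_1 = (0.9500·880 + 0.2250·480 + 0.2375·920) / 0.740625 = 1162.50 / 0.740625 ≈ 1569.62
  x_2 = (0.3500·880 + 0.8625·480 + 0.0875·920) / 0.740625 = 802.50 / 0.740625 ≈ 1083.54
  x_3 = (0.3675·880 + 0.1650·480 + 0.8325·920) / 0.740625 = 1168.50 / 0.740625 ≈ 1577.72

x_1 = 1569.62, x_2 = 1083.54, x_3 = 1577.72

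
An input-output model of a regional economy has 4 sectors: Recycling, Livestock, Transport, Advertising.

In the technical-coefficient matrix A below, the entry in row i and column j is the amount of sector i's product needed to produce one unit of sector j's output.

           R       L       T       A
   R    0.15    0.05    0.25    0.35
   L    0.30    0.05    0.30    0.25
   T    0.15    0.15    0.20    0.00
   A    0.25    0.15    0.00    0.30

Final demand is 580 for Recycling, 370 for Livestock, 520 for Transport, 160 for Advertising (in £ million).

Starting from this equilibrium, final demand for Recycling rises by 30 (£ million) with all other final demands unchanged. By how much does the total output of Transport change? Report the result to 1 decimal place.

I − A =
  [   0.85    -0.05    -0.25    -0.35]
  [  -0.30     0.95    -0.30    -0.25]
  [  -0.15    -0.15     0.80     0.00]
  [  -0.25    -0.15     0.00     0.70]
Compute the cofactors C_ij = (−1)^(i+j)·(3×3 minor ij) of I−A; the adjugate is their transpose:
adj(I−A) = Cᵀ =
  [ 0.470500   0.096250   0.183125   0.269625]
  [ 0.249500   0.379750   0.220375   0.260375]
  [ 0.135000   0.089250   0.420875   0.099375]
  [ 0.221500   0.115750   0.112625   0.546625]
det(I−A) = Σ_j (I−A)_1j·C_1j = (0.85)(0.470500) + (-0.05)(0.249500) + (-0.25)(0.135000) + (-0.35)(0.221500) = 0.276175
(I − A)⁻¹ = adj(I−A) / det(I−A) ≈
  [   1.7036     0.3485     0.6631     0.9763]
  [   0.9034     1.3750     0.7980     0.9428]
  [   0.4888     0.3232     1.5239     0.3598]
  [   0.8020     0.4191     0.4078     1.9793]
Δx = (I − A)⁻¹ Δd with Δd having +30 in the Recycling component and 0 elsewhere.
So Δx_T = L_TR · (+30), where L_TR = adj(I−A)_TR / det(I−A) = 0.135000 / 0.276175.
Δx_T = 0.135000 × (+30) / 0.276175 = 4.05 / 0.276175 ≈ 14.7.

Δx_T = 14.7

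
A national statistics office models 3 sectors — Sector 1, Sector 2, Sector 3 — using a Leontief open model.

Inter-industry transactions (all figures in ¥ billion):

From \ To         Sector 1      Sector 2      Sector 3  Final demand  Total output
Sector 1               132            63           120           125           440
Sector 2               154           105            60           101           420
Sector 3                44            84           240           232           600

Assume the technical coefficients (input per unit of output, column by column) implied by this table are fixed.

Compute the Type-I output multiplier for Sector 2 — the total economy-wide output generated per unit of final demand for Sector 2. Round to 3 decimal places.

Technical coefficients a_ij = z_ij / X_j:
  a_11 = 132/440 = 0.30, a_21 = 154/440 = 0.35, a_31 = 44/440 = 0.10
  a_12 = 63/420 = 0.15, a_22 = 105/420 = 0.25, a_32 = 84/420 = 0.20
  a_13 = 120/600 = 0.20, a_23 = 60/600 = 0.10, a_33 = 240/600 = 0.40
I − A =
  [   0.70    -0.15    -0.20]
  [  -0.35     0.75    -0.10]
  [  -0.10    -0.20     0.60]
Cofactors of I−A, C_ij = (−1)^(i+j)·(minor ij) (rows/columns in the sector order above):
  C_11 = (0.75)(0.60) − (-0.10)(-0.20) = 0.4300
  C_12 = −[(-0.35)(0.60) − (-0.10)(-0.10)] = 0.2200
  C_13 = (-0.35)(-0.20) − (0.75)(-0.10) = 0.1450
  C_21 = −[(-0.15)(0.60) − (-0.20)(-0.20)] = 0.1300
  C_22 = (0.70)(0.60) − (-0.20)(-0.10) = 0.4000
  C_23 = −[(0.70)(-0.20) − (-0.15)(-0.10)] = 0.1550
  C_31 = (-0.15)(-0.10) − (-0.20)(0.75) = 0.1650
  C_32 = −[(0.70)(-0.10) − (-0.20)(-0.35)] = 0.1400
  C_33 = (0.70)(0.75) − (-0.15)(-0.35) = 0.4725
det(I−A) = Σ_j (I−A)_1j·C_1j = (0.70)(0.4300) + (-0.15)(0.2200) + (-0.20)(0.1450) = 0.2390
adj(I−A) = Cᵀ =
  [ 0.4300   0.1300   0.1650]
  [ 0.2200   0.4000   0.1400]
  [ 0.1450   0.1550   0.4725]
(I − A)⁻¹ = adj(I−A) / det(I−A) ≈
  [   1.7992     0.5439     0.6904]
  [   0.9205     1.6736     0.5858]
  [   0.6067     0.6485     1.9770]
The output multiplier for sector j is the column-j sum of the Leontief inverse (I − A)⁻¹ = adj(I−A) / det(I−A).
Column 2 of adj(I−A): (0.1300, 0.4000, 0.1550); det(I−A) = 0.2390.
m_2 = (0.1300 + 0.4000 + 0.1550) / 0.2390 = 0.685 / 0.2390 ≈ 2.866.

m_2 = 2.866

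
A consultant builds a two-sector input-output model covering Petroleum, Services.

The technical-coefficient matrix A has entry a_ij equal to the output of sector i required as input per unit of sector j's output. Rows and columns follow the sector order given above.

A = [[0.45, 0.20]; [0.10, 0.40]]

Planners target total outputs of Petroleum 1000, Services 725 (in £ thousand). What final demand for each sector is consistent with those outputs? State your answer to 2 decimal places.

d_1 = 405.00, d_2 = 335.00

I − A =
  [   0.55    -0.20]
  [  -0.10     0.60]
d = (I − A) x:
  d_1 = (+0.55)·1000 + (-0.20)·725 = 405.00
  d_2 = (-0.10)·1000 + (+0.60)·725 = 335.00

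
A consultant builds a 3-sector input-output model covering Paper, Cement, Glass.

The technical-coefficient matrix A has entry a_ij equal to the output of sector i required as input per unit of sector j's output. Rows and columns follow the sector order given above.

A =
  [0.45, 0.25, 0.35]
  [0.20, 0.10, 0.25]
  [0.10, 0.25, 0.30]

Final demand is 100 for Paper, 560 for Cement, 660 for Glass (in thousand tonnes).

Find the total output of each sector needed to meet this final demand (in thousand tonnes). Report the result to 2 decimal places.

x_1 = 2041.24, x_2 = 1574.99, x_3 = 1796.96

I − A =
  [   0.55    -0.25    -0.35]
  [  -0.20     0.90    -0.25]
  [  -0.10    -0.25     0.70]
Cofactors of I−A, C_ij = (−1)^(i+j)·(minor ij) (rows/columns in the sector order above):
  C_11 = (0.90)(0.70) − (-0.25)(-0.25) = 0.5675
  C_12 = −[(-0.20)(0.70) − (-0.25)(-0.10)] = 0.1650
  C_13 = (-0.20)(-0.25) − (0.90)(-0.10) = 0.1400
  C_21 = −[(-0.25)(0.70) − (-0.35)(-0.25)] = 0.2625
  C_22 = (0.55)(0.70) − (-0.35)(-0.10) = 0.3500
  C_23 = −[(0.55)(-0.25) − (-0.25)(-0.10)] = 0.1625
  C_31 = (-0.25)(-0.25) − (-0.35)(0.90) = 0.3775
  C_32 = −[(0.55)(-0.25) − (-0.35)(-0.20)] = 0.2075
  C_33 = (0.55)(0.90) − (-0.25)(-0.20) = 0.4450
det(I−A) = Σ_j (I−A)_1j·C_1j = (0.55)(0.5675) + (-0.25)(0.1650) + (-0.35)(0.1400) = 0.221875
adj(I−A) = Cᵀ =
  [ 0.5675   0.2625   0.3775]
  [ 0.1650   0.3500   0.2075]
  [ 0.1400   0.1625   0.4450]
(I − A)⁻¹ = adj(I−A) / det(I−A) ≈
  [   2.5577     1.1831     1.7014]
  [   0.7437     1.5775     0.9352]
  [   0.6310     0.7324     2.0056]
x = (I − A)⁻¹ d = adj(I−A)·d / det(I−A), with det(I−A) = 0.221875:
  x_1 = (0.5675·100 + 0.2625·560 + 0.3775·660) / 0.221875 = 452.90 / 0.221875 ≈ 2041.24
  x_2 = (0.1650·100 + 0.3500·560 + 0.2075·660) / 0.221875 = 349.45 / 0.221875 ≈ 1574.99
  x_3 = (0.1400·100 + 0.1625·560 + 0.4450·660) / 0.221875 = 398.70 / 0.221875 ≈ 1796.96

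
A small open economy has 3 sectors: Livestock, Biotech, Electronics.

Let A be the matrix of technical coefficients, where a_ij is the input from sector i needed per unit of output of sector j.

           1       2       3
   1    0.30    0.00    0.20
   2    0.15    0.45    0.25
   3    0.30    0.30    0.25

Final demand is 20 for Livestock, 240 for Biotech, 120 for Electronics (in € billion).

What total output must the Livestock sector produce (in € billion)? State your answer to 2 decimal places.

x_1 = 176.83

I − A =
  [   0.70     0.00    -0.20]
  [  -0.15     0.55    -0.25]
  [  -0.30    -0.30     0.75]
Cofactors of I−A, C_ij = (−1)^(i+j)·(minor ij) (rows/columns in the sector order above):
  C_11 = (0.55)(0.75) − (-0.25)(-0.30) = 0.3375
  C_12 = −[(-0.15)(0.75) − (-0.25)(-0.30)] = 0.1875
  C_13 = (-0.15)(-0.30) − (0.55)(-0.30) = 0.2100
  C_21 = −[(0.00)(0.75) − (-0.20)(-0.30)] = 0.0600
  C_22 = (0.70)(0.75) − (-0.20)(-0.30) = 0.4650
  C_23 = −[(0.70)(-0.30) − (0.00)(-0.30)] = 0.2100
  C_31 = (0.00)(-0.25) − (-0.20)(0.55) = 0.1100
  C_32 = −[(0.70)(-0.25) − (-0.20)(-0.15)] = 0.2050
  C_33 = (0.70)(0.55) − (0.00)(-0.15) = 0.3850
det(I−A) = Σ_j (I−A)_1j·C_1j = (0.70)(0.3375) + (0.00)(0.1875) + (-0.20)(0.2100) = 0.19425
adj(I−A) = Cᵀ =
  [ 0.3375   0.0600   0.1100]
  [ 0.1875   0.4650   0.2050]
  [ 0.2100   0.2100   0.3850]
(I − A)⁻¹ = adj(I−A) / det(I−A) ≈
  [   1.7375     0.3089     0.5663]
  [   0.9653     2.3938     1.0553]
  [   1.0811     1.0811     1.9820]
x = (I − A)⁻¹ d = adj(I−A)·d / det(I−A), with det(I−A) = 0.19425:
  x_1 = (0.3375·20 + 0.0600·240 + 0.1100·120) / 0.19425 = 34.35 / 0.19425 ≈ 176.83
  x_2 = (0.1875·20 + 0.4650·240 + 0.2050·120) / 0.19425 = 139.95 / 0.19425 ≈ 720.46
  x_3 = (0.2100·20 + 0.2100·240 + 0.3850·120) / 0.19425 = 100.80 / 0.19425 ≈ 518.92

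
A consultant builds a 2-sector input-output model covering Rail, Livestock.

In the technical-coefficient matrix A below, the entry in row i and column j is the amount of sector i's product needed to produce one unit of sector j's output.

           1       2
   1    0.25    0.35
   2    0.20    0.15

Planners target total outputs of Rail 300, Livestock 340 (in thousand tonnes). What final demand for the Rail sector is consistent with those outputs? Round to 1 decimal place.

d_1 = 106.0

I − A =
  [   0.75    -0.35]
  [  -0.20     0.85]
d = (I − A) x:
  d_1 = (+0.75)·300 + (-0.35)·340 = 106.0
  d_2 = (-0.20)·300 + (+0.85)·340 = 229.0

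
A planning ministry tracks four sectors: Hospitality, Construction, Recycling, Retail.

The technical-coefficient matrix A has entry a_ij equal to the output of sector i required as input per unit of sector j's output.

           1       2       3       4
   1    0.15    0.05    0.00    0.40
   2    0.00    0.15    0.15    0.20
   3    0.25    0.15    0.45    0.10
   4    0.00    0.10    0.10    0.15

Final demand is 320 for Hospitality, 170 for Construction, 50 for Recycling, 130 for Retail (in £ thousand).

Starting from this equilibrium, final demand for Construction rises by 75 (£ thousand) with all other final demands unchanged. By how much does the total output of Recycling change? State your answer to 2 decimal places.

Δx_3 = 35.65

I − A =
  [   0.85    -0.05     0.00    -0.40]
  [   0.00     0.85    -0.15    -0.20]
  [  -0.25    -0.15     0.55    -0.10]
  [   0.00    -0.10    -0.10     0.85]
Compute the cofactors C_ij = (−1)^(i+j)·(3×3 minor ij) of I−A; the adjugate is their transpose:
adj(I−A) = Cᵀ =
  [ 0.354250   0.050875   0.047375   0.184250]
  [ 0.036875   0.378875   0.125375   0.121250]
  [ 0.175625   0.137500   0.597125   0.185250]
  [ 0.025000   0.060750   0.085000   0.376375]
det(I−A) = Σ_j (I−A)_1j·C_1j = (0.85)(0.354250) + (-0.05)(0.036875) + (0.00)(0.175625) + (-0.40)(0.025000) = 0.28926875
(I − A)⁻¹ = adj(I−A) / det(I−A) ≈
  [   1.2246     0.1759     0.1638     0.6370]
  [   0.1275     1.3098     0.4334     0.4192]
  [   0.6071     0.4753     2.0643     0.6404]
  [   0.0864     0.2100     0.2938     1.3011]
Δx = (I − A)⁻¹ Δd with Δd having +75 in the Construction component and 0 elsewhere.
So Δx_3 = L_32 · (+75), where L_32 = adj(I−A)_32 / det(I−A) = 0.137500 / 0.28926875.
Δx_3 = 0.137500 × (+75) / 0.28926875 = 10.3125 / 0.28926875 ≈ 35.65.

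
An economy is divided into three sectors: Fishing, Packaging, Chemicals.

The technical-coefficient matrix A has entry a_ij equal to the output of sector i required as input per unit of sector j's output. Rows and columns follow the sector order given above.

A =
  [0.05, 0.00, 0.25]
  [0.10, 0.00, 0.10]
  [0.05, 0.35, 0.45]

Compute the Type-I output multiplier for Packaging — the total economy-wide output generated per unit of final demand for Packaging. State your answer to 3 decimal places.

I − A =
  [   0.95     0.00    -0.25]
  [  -0.10     1.00    -0.10]
  [  -0.05    -0.35     0.55]
Cofactors of I−A, C_ij = (−1)^(i+j)·(minor ij) (rows/columns in the sector order above):
  C_11 = (1.00)(0.55) − (-0.10)(-0.35) = 0.5150
  C_12 = −[(-0.10)(0.55) − (-0.10)(-0.05)] = 0.0600
  C_13 = (-0.10)(-0.35) − (1.00)(-0.05) = 0.0850
  C_21 = −[(0.00)(0.55) − (-0.25)(-0.35)] = 0.0875
  C_22 = (0.95)(0.55) − (-0.25)(-0.05) = 0.5100
  C_23 = −[(0.95)(-0.35) − (0.00)(-0.05)] = 0.3325
  C_31 = (0.00)(-0.10) − (-0.25)(1.00) = 0.2500
  C_32 = −[(0.95)(-0.10) − (-0.25)(-0.10)] = 0.1200
  C_33 = (0.95)(1.00) − (0.00)(-0.10) = 0.9500
det(I−A) = Σ_j (I−A)_1j·C_1j = (0.95)(0.5150) + (0.00)(0.0600) + (-0.25)(0.0850) = 0.4680
adj(I−A) = Cᵀ =
  [ 0.5150   0.0875   0.2500]
  [ 0.0600   0.5100   0.1200]
  [ 0.0850   0.3325   0.9500]
(I − A)⁻¹ = adj(I−A) / det(I−A) ≈
  [   1.1004     0.1870     0.5342]
  [   0.1282     1.0897     0.2564]
  [   0.1816     0.7105     2.0299]
The output multiplier for sector j is the column-j sum of the Leontief inverse (I − A)⁻¹ = adj(I−A) / det(I−A).
Column P of adj(I−A): (0.0875, 0.5100, 0.3325); det(I−A) = 0.4680.
m_P = (0.0875 + 0.5100 + 0.3325) / 0.4680 = 0.93 / 0.4680 ≈ 1.987.

m_P = 1.987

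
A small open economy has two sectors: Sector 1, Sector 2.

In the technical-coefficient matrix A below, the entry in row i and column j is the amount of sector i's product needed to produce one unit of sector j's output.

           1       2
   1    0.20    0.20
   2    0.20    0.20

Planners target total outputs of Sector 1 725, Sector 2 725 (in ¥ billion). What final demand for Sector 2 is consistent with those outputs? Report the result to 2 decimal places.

d_2 = 435.00

I − A =
  [   0.80    -0.20]
  [  -0.20     0.80]
d = (I − A) x:
  d_1 = (+0.80)·725 + (-0.20)·725 = 435.00
  d_2 = (-0.20)·725 + (+0.80)·725 = 435.00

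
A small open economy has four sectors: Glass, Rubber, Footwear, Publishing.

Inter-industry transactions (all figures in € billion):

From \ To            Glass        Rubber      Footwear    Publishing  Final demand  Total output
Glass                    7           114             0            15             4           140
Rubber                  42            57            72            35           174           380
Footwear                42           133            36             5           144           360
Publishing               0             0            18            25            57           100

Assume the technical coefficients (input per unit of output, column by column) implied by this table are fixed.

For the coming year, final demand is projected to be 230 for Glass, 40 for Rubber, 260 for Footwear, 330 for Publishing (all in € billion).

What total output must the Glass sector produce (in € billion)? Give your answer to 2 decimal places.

x_G = 507.19

Technical coefficients a_ij = z_ij / X_j:
  a_GG = 7/140 = 0.05, a_RG = 42/140 = 0.30, a_FG = 42/140 = 0.30, a_PG = 0/140 = 0.00
  a_GR = 114/380 = 0.30, a_RR = 57/380 = 0.15, a_FR = 133/380 = 0.35, a_PR = 0/380 = 0.00
  a_GF = 0/360 = 0.00, a_RF = 72/360 = 0.20, a_FF = 36/360 = 0.10, a_PF = 18/360 = 0.05
  a_GP = 15/100 = 0.15, a_RP = 35/100 = 0.35, a_FP = 5/100 = 0.05, a_PP = 25/100 = 0.25
I − A =
  [   0.95    -0.30     0.00    -0.15]
  [  -0.30     0.85    -0.20    -0.35]
  [  -0.30    -0.35     0.90    -0.05]
  [   0.00     0.00    -0.05     0.75]
Compute the cofactors C_ij = (−1)^(i+j)·(3×3 minor ij) of I−A; the adjugate is their transpose:
adj(I−A) = Cᵀ =
  [ 0.513000   0.204375   0.056625   0.201750]
  [ 0.252000   0.636625   0.161375   0.358250]
  [ 0.270000   0.316875   0.538125   0.237750]
  [ 0.018000   0.021125   0.035875   0.561250]
det(I−A) = Σ_j (I−A)_1j·C_1j = (0.95)(0.513000) + (-0.30)(0.252000) + (0.00)(0.270000) + (-0.15)(0.018000) = 0.40905
(I − A)⁻¹ = adj(I−A) / det(I−A) ≈
  [   1.2541     0.4996     0.1384     0.4932]
  [   0.6161     1.5564     0.3945     0.8758]
  [   0.6601     0.7747     1.3155     0.5812]
  [   0.0440     0.0516     0.0877     1.3721]
x = (I − A)⁻¹ d = adj(I−A)·d / det(I−A), with det(I−A) = 0.40905:
  x_G = (0.513000·230 + 0.204375·40 + 0.056625·260 + 0.201750·330) / 0.40905 = 207.465 / 0.40905 ≈ 507.19
  x_R = (0.252000·230 + 0.636625·40 + 0.161375·260 + 0.358250·330) / 0.40905 = 243.605 / 0.40905 ≈ 595.54
  x_F = (0.270000·230 + 0.316875·40 + 0.538125·260 + 0.237750·330) / 0.40905 = 293.145 / 0.40905 ≈ 716.65
  x_P = (0.018000·230 + 0.021125·40 + 0.035875·260 + 0.561250·330) / 0.40905 = 199.525 / 0.40905 ≈ 487.78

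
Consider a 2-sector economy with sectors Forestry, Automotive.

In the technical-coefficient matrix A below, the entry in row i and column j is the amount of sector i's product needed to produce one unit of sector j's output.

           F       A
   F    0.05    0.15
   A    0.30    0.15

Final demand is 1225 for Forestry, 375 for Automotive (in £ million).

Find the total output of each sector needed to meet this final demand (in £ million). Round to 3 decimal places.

I − A =
  [   0.95    -0.15]
  [  -0.30     0.85]
det(I−A) = (0.95)(0.85) − (-0.15)(-0.30) = 0.7625
adj(I−A) = [[0.85, 0.15], [0.30, 0.95]]
(I − A)⁻¹ = adj(I−A) / det(I−A) ≈
  [   1.1148     0.1967]
  [   0.3934     1.2459]
x = (I − A)⁻¹ d = adj(I−A)·d / det(I−A), with det(I−A) = 0.7625:
  x_F = (0.85·1225 + 0.15·375) / 0.7625 = 1097.50 / 0.7625 ≈ 1439.344
  x_A = (0.30·1225 + 0.95·375) / 0.7625 = 723.75 / 0.7625 ≈ 949.180

x_F = 1439.344, x_A = 949.180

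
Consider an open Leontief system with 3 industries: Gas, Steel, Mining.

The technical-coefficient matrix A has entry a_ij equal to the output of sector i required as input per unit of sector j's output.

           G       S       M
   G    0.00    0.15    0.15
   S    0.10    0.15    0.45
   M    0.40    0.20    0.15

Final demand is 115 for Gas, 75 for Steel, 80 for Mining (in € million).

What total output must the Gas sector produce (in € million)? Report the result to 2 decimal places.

x_G = 185.89

I − A =
  [   1.00    -0.15    -0.15]
  [  -0.10     0.85    -0.45]
  [  -0.40    -0.20     0.85]
Cofactors of I−A, C_ij = (−1)^(i+j)·(minor ij) (rows/columns in the sector order above):
  C_11 = (0.85)(0.85) − (-0.45)(-0.20) = 0.6325
  C_12 = −[(-0.10)(0.85) − (-0.45)(-0.40)] = 0.2650
  C_13 = (-0.10)(-0.20) − (0.85)(-0.40) = 0.3600
  C_21 = −[(-0.15)(0.85) − (-0.15)(-0.20)] = 0.1575
  C_22 = (1.00)(0.85) − (-0.15)(-0.40) = 0.7900
  C_23 = −[(1.00)(-0.20) − (-0.15)(-0.40)] = 0.2600
  C_31 = (-0.15)(-0.45) − (-0.15)(0.85) = 0.1950
  C_32 = −[(1.00)(-0.45) − (-0.15)(-0.10)] = 0.4650
  C_33 = (1.00)(0.85) − (-0.15)(-0.10) = 0.8350
det(I−A) = Σ_j (I−A)_1j·C_1j = (1.00)(0.6325) + (-0.15)(0.2650) + (-0.15)(0.3600) = 0.53875
adj(I−A) = Cᵀ =
  [ 0.6325   0.1575   0.1950]
  [ 0.2650   0.7900   0.4650]
  [ 0.3600   0.2600   0.8350]
(I − A)⁻¹ = adj(I−A) / det(I−A) ≈
  [   1.1740     0.2923     0.3619]
  [   0.4919     1.4664     0.8631]
  [   0.6682     0.4826     1.5499]
x = (I − A)⁻¹ d = adj(I−A)·d / det(I−A), with det(I−A) = 0.53875:
  x_G = (0.6325·115 + 0.1575·75 + 0.1950·80) / 0.53875 = 100.15 / 0.53875 ≈ 185.89
  x_S = (0.2650·115 + 0.7900·75 + 0.4650·80) / 0.53875 = 126.925 / 0.53875 ≈ 235.59
  x_M = (0.3600·115 + 0.2600·75 + 0.8350·80) / 0.53875 = 127.70 / 0.53875 ≈ 237.03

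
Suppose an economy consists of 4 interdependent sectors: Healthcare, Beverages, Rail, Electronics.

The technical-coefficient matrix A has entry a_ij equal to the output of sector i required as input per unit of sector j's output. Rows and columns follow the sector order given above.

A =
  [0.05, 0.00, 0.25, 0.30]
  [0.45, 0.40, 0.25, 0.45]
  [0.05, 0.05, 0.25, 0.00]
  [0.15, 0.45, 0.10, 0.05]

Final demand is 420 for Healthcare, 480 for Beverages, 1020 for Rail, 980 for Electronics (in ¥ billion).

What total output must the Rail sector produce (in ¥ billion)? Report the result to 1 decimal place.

I − A =
  [   0.95     0.00    -0.25    -0.30]
  [  -0.45     0.60    -0.25    -0.45]
  [  -0.05    -0.05     0.75     0.00]
  [  -0.15    -0.45    -0.10     0.95]
Compute the cofactors C_ij = (−1)^(i+j)·(3×3 minor ij) of I−A; the adjugate is their transpose:
adj(I−A) = Cᵀ =
  [ 0.261500   0.114625   0.143625   0.136875]
  [ 0.385375   0.629750   0.394375   0.420000]
  [ 0.043125   0.049625   0.261375   0.037125]
  [ 0.228375   0.321625   0.237000   0.402500]
det(I−A) = Σ_j (I−A)_1j·C_1j = (0.95)(0.261500) + (0.00)(0.385375) + (-0.25)(0.043125) + (-0.30)(0.228375) = 0.16913125
(I − A)⁻¹ = adj(I−A) / det(I−A) ≈
  [   1.5461     0.6777     0.8492     0.8093]
  [   2.2786     3.7234     2.3318     2.4833]
  [   0.2550     0.2934     1.5454     0.2195]
  [   1.3503     1.9016     1.4013     2.3798]
x = (I − A)⁻¹ d = adj(I−A)·d / det(I−A), with det(I−A) = 0.16913125:
  x_1 = (0.261500·420 + 0.114625·480 + 0.143625·1020 + 0.136875·980) / 0.16913125 = 445.485 / 0.16913125 ≈ 2634.0
  x_2 = (0.385375·420 + 0.629750·480 + 0.394375·1020 + 0.420000·980) / 0.16913125 = 1278.00 / 0.16913125 ≈ 7556.3
  x_3 = (0.043125·420 + 0.049625·480 + 0.261375·1020 + 0.037125·980) / 0.16913125 = 344.9175 / 0.16913125 ≈ 2039.3
  x_4 = (0.228375·420 + 0.321625·480 + 0.237000·1020 + 0.402500·980) / 0.16913125 = 886.4875 / 0.16913125 ≈ 5241.4

x_3 = 2039.3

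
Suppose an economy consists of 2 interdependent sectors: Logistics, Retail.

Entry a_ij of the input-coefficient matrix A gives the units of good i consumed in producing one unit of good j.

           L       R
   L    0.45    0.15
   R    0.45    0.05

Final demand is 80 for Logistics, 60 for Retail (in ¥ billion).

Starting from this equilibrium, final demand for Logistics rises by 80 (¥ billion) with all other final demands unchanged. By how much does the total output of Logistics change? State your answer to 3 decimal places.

Δx_L = 167.033

I − A =
  [   0.55    -0.15]
  [  -0.45     0.95]
det(I−A) = (0.55)(0.95) − (-0.15)(-0.45) = 0.4550
adj(I−A) = [[0.95, 0.15], [0.45, 0.55]]
(I − A)⁻¹ = adj(I−A) / det(I−A) ≈
  [   2.0879     0.3297]
  [   0.9890     1.2088]
Δx = (I − A)⁻¹ Δd with Δd having +80 in the Logistics component and 0 elsewhere.
So Δx_L = L_LL · (+80), where L_LL = adj(I−A)_LL / det(I−A) = 0.95 / 0.4550.
Δx_L = 0.95 × (+80) / 0.4550 = 76.00 / 0.4550 ≈ 167.033.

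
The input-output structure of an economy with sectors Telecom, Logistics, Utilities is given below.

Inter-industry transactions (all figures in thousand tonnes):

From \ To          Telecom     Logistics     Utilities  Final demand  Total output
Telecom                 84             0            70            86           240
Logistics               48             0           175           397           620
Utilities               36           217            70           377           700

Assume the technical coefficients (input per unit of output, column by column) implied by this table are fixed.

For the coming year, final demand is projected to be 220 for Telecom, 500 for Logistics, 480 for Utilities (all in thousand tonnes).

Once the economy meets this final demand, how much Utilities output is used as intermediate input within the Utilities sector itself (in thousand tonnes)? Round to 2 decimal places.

Technical coefficients a_ij = z_ij / X_j:
  a_11 = 84/240 = 0.35, a_21 = 48/240 = 0.20, a_31 = 36/240 = 0.15
  a_12 = 0/620 = 0.00, a_22 = 0/620 = 0.00, a_32 = 217/620 = 0.35
  a_13 = 70/700 = 0.10, a_23 = 175/700 = 0.25, a_33 = 70/700 = 0.10
I − A =
  [   0.65     0.00    -0.10]
  [  -0.20     1.00    -0.25]
  [  -0.15    -0.35     0.90]
Cofactors of I−A, C_ij = (−1)^(i+j)·(minor ij) (rows/columns in the sector order above):
  C_11 = (1.00)(0.90) − (-0.25)(-0.35) = 0.8125
  C_12 = −[(-0.20)(0.90) − (-0.25)(-0.15)] = 0.2175
  C_13 = (-0.20)(-0.35) − (1.00)(-0.15) = 0.2200
  C_21 = −[(0.00)(0.90) − (-0.10)(-0.35)] = 0.0350
  C_22 = (0.65)(0.90) − (-0.10)(-0.15) = 0.5700
  C_23 = −[(0.65)(-0.35) − (0.00)(-0.15)] = 0.2275
  C_31 = (0.00)(-0.25) − (-0.10)(1.00) = 0.1000
  C_32 = −[(0.65)(-0.25) − (-0.10)(-0.20)] = 0.1825
  C_33 = (0.65)(1.00) − (0.00)(-0.20) = 0.6500
det(I−A) = Σ_j (I−A)_1j·C_1j = (0.65)(0.8125) + (0.00)(0.2175) + (-0.10)(0.2200) = 0.506125
adj(I−A) = Cᵀ =
  [ 0.8125   0.0350   0.1000]
  [ 0.2175   0.5700   0.1825]
  [ 0.2200   0.2275   0.6500]
(I − A)⁻¹ = adj(I−A) / det(I−A) ≈
  [   1.6053     0.0692     0.1976]
  [   0.4297     1.1262     0.3606]
  [   0.4347     0.4495     1.2843]
First solve x = (I − A)⁻¹ d = adj(I−A)·d / det(I−A); in particular x_3 = (0.2200·220 + 0.2275·500 + 0.6500·480) / 0.506125 = 474.15 / 0.506125 ≈ 936.8239.
Intermediate flow from 3 to 3: z_33 = a_33 · x_3 = 0.10 × 474.15 / 0.506125 = 47.415 / 0.506125 ≈ 93.68.

z_33 = 93.68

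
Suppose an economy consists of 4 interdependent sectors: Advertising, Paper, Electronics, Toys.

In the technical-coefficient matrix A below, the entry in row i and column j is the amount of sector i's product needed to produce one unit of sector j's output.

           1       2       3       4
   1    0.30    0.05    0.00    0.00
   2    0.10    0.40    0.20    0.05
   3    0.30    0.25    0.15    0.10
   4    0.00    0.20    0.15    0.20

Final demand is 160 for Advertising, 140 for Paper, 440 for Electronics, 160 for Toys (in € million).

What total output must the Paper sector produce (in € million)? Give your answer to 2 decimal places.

x_2 = 605.10

I − A =
  [   0.70    -0.05     0.00     0.00]
  [  -0.10     0.60    -0.20    -0.05]
  [  -0.30    -0.25     0.85    -0.10]
  [   0.00    -0.20    -0.15     0.80]
Compute the cofactors C_ij = (−1)^(i+j)·(3×3 minor ij) of I−A; the adjugate is their transpose:
adj(I−A) = Cᵀ =
  [ 0.344625   0.033250   0.008375   0.003125]
  [ 0.116750   0.465500   0.117250   0.043750]
  [ 0.163000   0.166000   0.325000   0.051000]
  [ 0.059750   0.147500   0.090250   0.314750]
det(I−A) = Σ_j (I−A)_1j·C_1j = (0.70)(0.344625) + (-0.05)(0.116750) + (0.00)(0.163000) + (0.00)(0.059750) = 0.2354
(I − A)⁻¹ = adj(I−A) / det(I−A) ≈
  [   1.4640     0.1412     0.0356     0.0133]
  [   0.4960     1.9775     0.4981     0.1859]
  [   0.6924     0.7052     1.3806     0.2167]
  [   0.2538     0.6266     0.3834     1.3371]
x = (I − A)⁻¹ d = adj(I−A)·d / det(I−A), with det(I−A) = 0.2354:
  x_1 = (0.344625·160 + 0.033250·140 + 0.008375·440 + 0.003125·160) / 0.2354 = 63.98 / 0.2354 ≈ 271.79
  x_2 = (0.116750·160 + 0.465500·140 + 0.117250·440 + 0.043750·160) / 0.2354 = 142.44 / 0.2354 ≈ 605.10
  x_3 = (0.163000·160 + 0.166000·140 + 0.325000·440 + 0.051000·160) / 0.2354 = 200.48 / 0.2354 ≈ 851.66
  x_4 = (0.059750·160 + 0.147500·140 + 0.090250·440 + 0.314750·160) / 0.2354 = 120.28 / 0.2354 ≈ 510.96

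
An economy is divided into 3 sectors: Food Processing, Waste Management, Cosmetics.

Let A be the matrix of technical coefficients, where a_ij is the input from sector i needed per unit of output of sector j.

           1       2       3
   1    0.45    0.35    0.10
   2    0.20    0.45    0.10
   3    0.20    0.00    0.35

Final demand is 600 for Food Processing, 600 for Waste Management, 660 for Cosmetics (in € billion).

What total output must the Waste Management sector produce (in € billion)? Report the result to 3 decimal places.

x_2 = 2569.014

I − A =
  [   0.55    -0.35    -0.10]
  [  -0.20     0.55    -0.10]
  [  -0.20     0.00     0.65]
Cofactors of I−A, C_ij = (−1)^(i+j)·(minor ij) (rows/columns in the sector order above):
  C_11 = (0.55)(0.65) − (-0.10)(0.00) = 0.3575
  C_12 = −[(-0.20)(0.65) − (-0.10)(-0.20)] = 0.1500
  C_13 = (-0.20)(0.00) − (0.55)(-0.20) = 0.1100
  C_21 = −[(-0.35)(0.65) − (-0.10)(0.00)] = 0.2275
  C_22 = (0.55)(0.65) − (-0.10)(-0.20) = 0.3375
  C_23 = −[(0.55)(0.00) − (-0.35)(-0.20)] = 0.0700
  C_31 = (-0.35)(-0.10) − (-0.10)(0.55) = 0.0900
  C_32 = −[(0.55)(-0.10) − (-0.10)(-0.20)] = 0.0750
  C_33 = (0.55)(0.55) − (-0.35)(-0.20) = 0.2325
det(I−A) = Σ_j (I−A)_1j·C_1j = (0.55)(0.3575) + (-0.35)(0.1500) + (-0.10)(0.1100) = 0.133125
adj(I−A) = Cᵀ =
  [ 0.3575   0.2275   0.0900]
  [ 0.1500   0.3375   0.0750]
  [ 0.1100   0.0700   0.2325]
(I − A)⁻¹ = adj(I−A) / det(I−A) ≈
  [   2.6854     1.7089     0.6761]
  [   1.1268     2.5352     0.5634]
  [   0.8263     0.5258     1.7465]
x = (I − A)⁻¹ d = adj(I−A)·d / det(I−A), with det(I−A) = 0.133125:
  x_1 = (0.3575·600 + 0.2275·600 + 0.0900·660) / 0.133125 = 410.40 / 0.133125 ≈ 3082.817
  x_2 = (0.1500·600 + 0.3375·600 + 0.0750·660) / 0.133125 = 342.00 / 0.133125 ≈ 2569.014
  x_3 = (0.1100·600 + 0.0700·600 + 0.2325·660) / 0.133125 = 261.45 / 0.133125 ≈ 1963.944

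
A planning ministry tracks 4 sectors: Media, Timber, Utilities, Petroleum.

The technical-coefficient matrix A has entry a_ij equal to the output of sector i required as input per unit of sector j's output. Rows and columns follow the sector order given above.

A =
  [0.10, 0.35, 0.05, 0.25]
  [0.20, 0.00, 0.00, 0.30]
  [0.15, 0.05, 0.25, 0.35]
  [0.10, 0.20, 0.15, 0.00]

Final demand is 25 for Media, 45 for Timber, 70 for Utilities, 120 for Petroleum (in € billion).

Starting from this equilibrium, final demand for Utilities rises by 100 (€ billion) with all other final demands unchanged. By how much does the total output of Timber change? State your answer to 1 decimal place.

I − A =
  [   0.90    -0.35    -0.05    -0.25]
  [  -0.20     1.00     0.00    -0.30]
  [  -0.15    -0.05     0.75    -0.35]
  [  -0.10    -0.20    -0.15     1.00]
Compute the cofactors C_ij = (−1)^(i+j)·(3×3 minor ij) of I−A; the adjugate is their transpose:
adj(I−A) = Cᵀ =
  [ 0.650250   0.289500   0.100250   0.284500]
  [ 0.168750   0.594125   0.059500   0.241250]
  [ 0.201500   0.179000   0.730500   0.359750]
  [ 0.129000   0.174625   0.131500   0.614500]
det(I−A) = Σ_j (I−A)_1j·C_1j = (0.90)(0.650250) + (-0.35)(0.168750) + (-0.05)(0.201500) + (-0.25)(0.129000) = 0.4838375
(I − A)⁻¹ = adj(I−A) / det(I−A) ≈
  [   1.3439     0.5983     0.2072     0.5880]
  [   0.3488     1.2279     0.1230     0.4986]
  [   0.4165     0.3700     1.5098     0.7435]
  [   0.2666     0.3609     0.2718     1.2701]
Δx = (I − A)⁻¹ Δd with Δd having +100 in the Utilities component and 0 elsewhere.
So Δx_2 = L_23 · (+100), where L_23 = adj(I−A)_23 / det(I−A) = 0.059500 / 0.4838375.
Δx_2 = 0.059500 × (+100) / 0.4838375 = 5.95 / 0.4838375 ≈ 12.3.

Δx_2 = 12.3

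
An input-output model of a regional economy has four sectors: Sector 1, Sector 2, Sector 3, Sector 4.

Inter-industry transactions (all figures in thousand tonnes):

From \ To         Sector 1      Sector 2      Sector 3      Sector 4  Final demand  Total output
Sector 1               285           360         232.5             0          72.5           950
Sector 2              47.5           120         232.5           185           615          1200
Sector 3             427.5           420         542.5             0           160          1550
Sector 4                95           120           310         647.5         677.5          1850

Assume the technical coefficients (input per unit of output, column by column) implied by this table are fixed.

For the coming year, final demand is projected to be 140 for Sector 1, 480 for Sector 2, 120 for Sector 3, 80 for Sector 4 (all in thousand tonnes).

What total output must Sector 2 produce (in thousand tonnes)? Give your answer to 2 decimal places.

x_2 = 870.33

Technical coefficients a_ij = z_ij / X_j:
  a_11 = 285/950 = 0.30, a_21 = 47.5/950 = 0.05, a_31 = 427.5/950 = 0.45, a_41 = 95/950 = 0.10
  a_12 = 360/1200 = 0.30, a_22 = 120/1200 = 0.10, a_32 = 420/1200 = 0.35, a_42 = 120/1200 = 0.10
  a_13 = 232.5/1550 = 0.15, a_23 = 232.5/1550 = 0.15, a_33 = 542.5/1550 = 0.35, a_43 = 310/1550 = 0.20
  a_14 = 0/1850 = 0.00, a_24 = 185/1850 = 0.10, a_34 = 0/1850 = 0.00, a_44 = 647.5/1850 = 0.35
I − A =
  [   0.70    -0.30    -0.15     0.00]
  [  -0.05     0.90    -0.15    -0.10]
  [  -0.45    -0.35     0.65     0.00]
  [  -0.10    -0.10    -0.20     0.65]
Compute the cofactors C_ij = (−1)^(i+j)·(3×3 minor ij) of I−A; the adjugate is their transpose:
adj(I−A) = Cᵀ =
  [ 0.332625   0.160875   0.121500   0.024750]
  [ 0.080500   0.251875   0.088625   0.038750]
  [ 0.273625   0.247000   0.389750   0.038000]
  [ 0.147750   0.139500   0.152250   0.279375]
det(I−A) = Σ_j (I−A)_1j·C_1j = (0.70)(0.332625) + (-0.30)(0.080500) + (-0.15)(0.273625) + (0.00)(0.147750) = 0.16764375
(I − A)⁻¹ = adj(I−A) / det(I−A) ≈
  [   1.9841     0.9596     0.7248     0.1476]
  [   0.4802     1.5024     0.5287     0.2311]
  [   1.6322     1.4734     2.3249     0.2267]
  [   0.8813     0.8321     0.9082     1.6665]
x = (I − A)⁻¹ d = adj(I−A)·d / det(I−A), with det(I−A) = 0.16764375:
  x_1 = (0.332625·140 + 0.160875·480 + 0.121500·120 + 0.024750·80) / 0.16764375 = 140.3475 / 0.16764375 ≈ 837.18
  x_2 = (0.080500·140 + 0.251875·480 + 0.088625·120 + 0.038750·80) / 0.16764375 = 145.905 / 0.16764375 ≈ 870.33
  x_3 = (0.273625·140 + 0.247000·480 + 0.389750·120 + 0.038000·80) / 0.16764375 = 206.6775 / 0.16764375 ≈ 1232.84
  x_4 = (0.147750·140 + 0.139500·480 + 0.152250·120 + 0.279375·80) / 0.16764375 = 128.265 / 0.16764375 ≈ 765.10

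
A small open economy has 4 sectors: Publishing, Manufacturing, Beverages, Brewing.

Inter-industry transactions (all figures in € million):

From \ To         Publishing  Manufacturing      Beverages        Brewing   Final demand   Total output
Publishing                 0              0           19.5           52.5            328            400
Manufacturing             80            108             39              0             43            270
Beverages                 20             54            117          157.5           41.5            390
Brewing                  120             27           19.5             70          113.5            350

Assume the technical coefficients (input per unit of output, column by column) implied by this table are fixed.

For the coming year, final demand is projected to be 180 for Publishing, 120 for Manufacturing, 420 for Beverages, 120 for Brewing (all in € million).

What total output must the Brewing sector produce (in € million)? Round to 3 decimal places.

x_4 = 377.190

Technical coefficients a_ij = z_ij / X_j:
  a_11 = 0/400 = 0.00, a_21 = 80/400 = 0.20, a_31 = 20/400 = 0.05, a_41 = 120/400 = 0.30
  a_12 = 0/270 = 0.00, a_22 = 108/270 = 0.40, a_32 = 54/270 = 0.20, a_42 = 27/270 = 0.10
  a_13 = 19.5/390 = 0.05, a_23 = 39/390 = 0.10, a_33 = 117/390 = 0.30, a_43 = 19.5/390 = 0.05
  a_14 = 52.5/350 = 0.15, a_24 = 0/350 = 0.00, a_34 = 157.5/350 = 0.45, a_44 = 70/350 = 0.20
I − A =
  [   1.00     0.00    -0.05    -0.15]
  [  -0.20     0.60    -0.10     0.00]
  [  -0.05    -0.20     0.70    -0.45]
  [  -0.30    -0.10    -0.05     0.80]
Compute the cofactors C_ij = (−1)^(i+j)·(3×3 minor ij) of I−A; the adjugate is their transpose:
adj(I−A) = Cᵀ =
  [ 0.302000   0.022250   0.030000   0.073500]
  [ 0.125000   0.496875   0.085000   0.071250]
  [ 0.146000   0.196750   0.450000   0.280500]
  [ 0.138000   0.082750   0.050000   0.396500]
det(I−A) = Σ_j (I−A)_1j·C_1j = (1.00)(0.302000) + (0.00)(0.125000) + (-0.05)(0.146000) + (-0.15)(0.138000) = 0.2740
(I − A)⁻¹ = adj(I−A) / det(I−A) ≈
  [   1.1022     0.0812     0.1095     0.2682]
  [   0.4562     1.8134     0.3102     0.2600]
  [   0.5328     0.7181     1.6423     1.0237]
  [   0.5036     0.3020     0.1825     1.4471]
x = (I − A)⁻¹ d = adj(I−A)·d / det(I−A), with det(I−A) = 0.2740:
  x_1 = (0.302000·180 + 0.022250·120 + 0.030000·420 + 0.073500·120) / 0.2740 = 78.45 / 0.2740 ≈ 286.314
  x_2 = (0.125000·180 + 0.496875·120 + 0.085000·420 + 0.071250·120) / 0.2740 = 126.375 / 0.2740 ≈ 461.223
  x_3 = (0.146000·180 + 0.196750·120 + 0.450000·420 + 0.280500·120) / 0.2740 = 272.55 / 0.2740 ≈ 994.708
  x_4 = (0.138000·180 + 0.082750·120 + 0.050000·420 + 0.396500·120) / 0.2740 = 103.35 / 0.2740 ≈ 377.190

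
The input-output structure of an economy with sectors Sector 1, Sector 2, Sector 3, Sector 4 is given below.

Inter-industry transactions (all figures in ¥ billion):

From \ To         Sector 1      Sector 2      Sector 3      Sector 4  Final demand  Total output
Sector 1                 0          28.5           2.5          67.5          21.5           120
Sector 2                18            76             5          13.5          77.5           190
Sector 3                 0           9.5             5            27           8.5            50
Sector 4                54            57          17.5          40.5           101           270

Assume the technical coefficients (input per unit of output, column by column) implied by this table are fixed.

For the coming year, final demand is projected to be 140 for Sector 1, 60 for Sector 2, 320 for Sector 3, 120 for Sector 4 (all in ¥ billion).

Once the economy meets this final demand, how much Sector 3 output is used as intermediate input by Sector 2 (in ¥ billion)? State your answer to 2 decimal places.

z_32 = 15.92

Technical coefficients a_ij = z_ij / X_j:
  a_11 = 0/120 = 0.00, a_21 = 18/120 = 0.15, a_31 = 0/120 = 0.00, a_41 = 54/120 = 0.45
  a_12 = 28.5/190 = 0.15, a_22 = 76/190 = 0.40, a_32 = 9.5/190 = 0.05, a_42 = 57/190 = 0.30
  a_13 = 2.5/50 = 0.05, a_23 = 5/50 = 0.10, a_33 = 5/50 = 0.10, a_43 = 17.5/50 = 0.35
  a_14 = 67.5/270 = 0.25, a_24 = 13.5/270 = 0.05, a_34 = 27/270 = 0.10, a_44 = 40.5/270 = 0.15
I − A =
  [   1.00    -0.15    -0.05    -0.25]
  [  -0.15     0.60    -0.10    -0.05]
  [   0.00    -0.05     0.90    -0.10]
  [  -0.45    -0.30    -0.35     0.85]
Compute the cofactors C_ij = (−1)^(i+j)·(3×3 minor ij) of I−A; the adjugate is their transpose:
adj(I−A) = Cᵀ =
  [ 0.416375   0.185000   0.100125   0.145125]
  [ 0.134250   0.626500   0.111875   0.089500]
  [ 0.039000   0.073625   0.393750   0.062125]
  [ 0.283875   0.349375   0.254625   0.514375]
det(I−A) = Σ_j (I−A)_1j·C_1j = (1.00)(0.416375) + (-0.15)(0.134250) + (-0.05)(0.039000) + (-0.25)(0.283875) = 0.32331875
(I − A)⁻¹ = adj(I−A) / det(I−A) ≈
  [   1.2878     0.5722     0.3097     0.4489]
  [   0.4152     1.9377     0.3460     0.2768]
  [   0.1206     0.2277     1.2178     0.1921]
  [   0.8780     1.0806     0.7875     1.5909]
First solve x = (I − A)⁻¹ d = adj(I−A)·d / det(I−A); in particular x_2 = (0.134250·140 + 0.626500·60 + 0.111875·320 + 0.089500·120) / 0.32331875 = 102.925 / 0.32331875 ≈ 318.3391.
Intermediate flow from 3 to 2: z_32 = a_32 · x_2 = 0.05 × 102.925 / 0.32331875 = 5.14625 / 0.32331875 ≈ 15.92.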